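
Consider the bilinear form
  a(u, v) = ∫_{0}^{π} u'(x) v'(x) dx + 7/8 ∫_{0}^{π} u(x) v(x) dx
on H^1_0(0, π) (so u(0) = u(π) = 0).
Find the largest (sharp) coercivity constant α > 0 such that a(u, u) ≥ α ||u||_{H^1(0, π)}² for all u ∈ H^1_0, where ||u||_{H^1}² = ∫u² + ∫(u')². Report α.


α = 15/16

Coercivity of a(·,·) on H^1_0(0, π) means a(u, u) ≥ α ||u||_{H^1}² for every u ∈ H^1_0.
The interval has length L = π, and Poincaré/coercivity depend only on L. Here a(u, u) = ∫(u')² + (7/8)·∫u².
Here 0 < c = 7/8 < 1. The condition a(u,u) ≥ α||u||_{H^1}² reads (1−α)∫(u')² ≥ (α−c)∫u². Any admissible α is ≤ 1 (rapidly oscillating u have ∫u²/∫(u')² → 0), and α = 1 would force 0 ≥ (1−c)∫u², impossible since c < 1; so 1−α > 0. By the sharp Poincaré inequality on H^1_0 of an interval of length L, ∫(u')² ≥ (π/L)²∫u² with equality for the first sine mode sin(π(x−x₀)/L) (x₀ the left endpoint), so the inequality holds for all u iff (1−α)(π/L)² ≥ α − c, i.e. α ≤ ((π/L)² + c)/((π/L)² + 1) = (1 + c(L/π)²)/(1 + (L/π)²). With (π/L)² = 1 and c = 7/8, the largest admissible constant is α = ((π/L)² + c)/((π/L)² + 1).
Simplifying, α = 15/16.


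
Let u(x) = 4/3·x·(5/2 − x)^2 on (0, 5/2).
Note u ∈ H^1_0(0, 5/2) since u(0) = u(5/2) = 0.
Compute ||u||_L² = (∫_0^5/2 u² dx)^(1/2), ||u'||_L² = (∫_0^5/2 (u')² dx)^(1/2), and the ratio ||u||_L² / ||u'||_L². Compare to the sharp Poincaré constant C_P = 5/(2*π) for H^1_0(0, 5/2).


||u||_L² / ||u'||_L² = 5*sqrt(14)/28 < C_P = 5/(2*π).

u(x) = 4/3·x·(5/2 − x)^2, so u'(x) = 4*x^2 - 40*x/3 + 25/3.
u(x) = 4/3·x·(5/2 − x)^2 vanishes at x = 0 and x = 5/2, so u ∈ H^1_0(0, 5/2). Differentiate via the product rule and integrate the resulting polynomials term by term.
  ∫_0^5/2 u² dx = ∫_0^5/2 (16*x^6/9 - 160*x^5/9 + 200*x^4/3 - 1000*x^3/9 + 625*x^2/9) dx. Term by term:
    ∫_0^5/2 16*x^6/9 dx = 78125/504;  ∫_0^5/2 -160*x^5/9 dx = -78125/108;  ∫_0^5/2 200*x^4/3 dx = 15625/12;
    ∫_0^5/2 -1000*x^3/9 dx = -78125/72;  ∫_0^5/2 625*x^2/9 dx = 78125/216.
  Sum: 78125/504 − 78125/108 + 15625/12 − 78125/72 + 78125/216 = 15625/1512.
  ∫_0^5/2 (u')² dx = ∫_0^5/2 (16*x^4 - 320*x^3/3 + 2200*x^2/9 - 2000*x/9 + 625/9) dx. Term by term:
    ∫_0^5/2 16*x^4 dx = 625/2;  ∫_0^5/2 -320*x^3/3 dx = -3125/3;  ∫_0^5/2 2200*x^2/9 dx = 34375/27;
    ∫_0^5/2 -2000*x/9 dx = -6250/9;  ∫_0^5/2 625/9 dx = 3125/18.
  Sum: 625/2 − 3125/3 + 34375/27 − 6250/9 + 3125/18 = 625/27.
∫_0^5/2 u² dx = 15625/1512, so ||u||_L² = 125*sqrt(42)/252.
∫_0^5/2 (u')² dx = 625/27, so ||u'||_L² = 25*sqrt(3)/9.
Ratio ||u||_L² / ||u'||_L² = 5*sqrt(14)/28.
Sharp Poincaré constant on H^1_0(0, 5/2) is C_P = L/π = 5/(2*π), achieved by sin(2*π/5·x).
A polynomial bump cannot attain the sharp Poincaré constant (only the first sine eigenfunction does), so the ratio is strictly less than C_P, consistent with ||u||_L² ≤ C_P ||u'||_L².


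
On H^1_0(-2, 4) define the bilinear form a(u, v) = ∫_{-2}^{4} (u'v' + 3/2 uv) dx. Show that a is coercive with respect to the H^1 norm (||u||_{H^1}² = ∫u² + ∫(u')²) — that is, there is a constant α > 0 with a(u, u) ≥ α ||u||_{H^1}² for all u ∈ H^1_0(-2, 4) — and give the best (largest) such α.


α = 1

Coercivity of a(·,·) on H^1_0(-2, 4) means a(u, u) ≥ α ||u||_{H^1}² for every u ∈ H^1_0.
The interval has length L = 6, and Poincaré/coercivity depend only on L. Here a(u, u) = ∫(u')² + (3/2)·∫u².
Here c = 3/2 ≥ 1, so a(u,u) = ∫(u')² + c∫u² ≥ ∫(u')² + ∫u² = ||u||_{H^1}², i.e. α = 1 works. No larger α is possible: a(u,u) ≥ α||u||_{H^1}² means (1−α)∫(u')² ≥ (α−c)∫u², and for the modes u_n = sin(nπ(x−x₀)/L) (x₀ the left endpoint) one has ∫u_n²/∫(u_n')² = (L/(nπ))² → 0, so a(u_n,u_n)/||u_n||_{H^1}² → 1. Hence the optimal constant is α = 1.
Therefore α = 1.


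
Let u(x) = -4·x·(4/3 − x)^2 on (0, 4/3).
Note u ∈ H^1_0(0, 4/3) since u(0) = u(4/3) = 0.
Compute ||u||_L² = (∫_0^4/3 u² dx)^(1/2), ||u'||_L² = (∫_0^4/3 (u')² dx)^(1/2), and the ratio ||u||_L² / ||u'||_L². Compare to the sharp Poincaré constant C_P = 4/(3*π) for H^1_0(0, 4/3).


||u||_L² / ||u'||_L² = 2*sqrt(14)/21 < C_P = 4/(3*π).

u(x) = -4·x·(4/3 − x)^2, so u'(x) = -12*x^2 + 64*x/3 - 64/9.
u(x) = -4·x·(4/3 − x)^2 vanishes at x = 0 and x = 4/3, so u ∈ H^1_0(0, 4/3). Differentiate via the product rule and integrate the resulting polynomials term by term.
  ∫_0^4/3 u² dx = ∫_0^4/3 (16*x^6 - 256*x^5/3 + 512*x^4/3 - 4096*x^3/27 + 4096*x^2/81) dx. Term by term:
    ∫_0^4/3 16*x^6 dx = 262144/15309;  ∫_0^4/3 -256*x^5/3 dx = -524288/6561;  ∫_0^4/3 512*x^4/3 dx = 524288/3645;
    ∫_0^4/3 -4096*x^3/27 dx = -262144/2187;  ∫_0^4/3 4096*x^2/81 dx = 262144/6561.
  Sum: 262144/15309 − 524288/6561 + 524288/3645 − 262144/2187 + 262144/6561 = 262144/229635.
  ∫_0^4/3 (u')² dx = ∫_0^4/3 (144*x^4 - 512*x^3 + 5632*x^2/9 - 8192*x/27 + 4096/81) dx. Term by term:
    ∫_0^4/3 144*x^4 dx = 16384/135;  ∫_0^4/3 -512*x^3 dx = -32768/81;  ∫_0^4/3 5632*x^2/9 dx = 360448/729;
    ∫_0^4/3 -8192*x/27 dx = -65536/243;  ∫_0^4/3 4096/81 dx = 16384/243.
  Sum: 16384/135 − 32768/81 + 360448/729 − 65536/243 + 16384/243 = 32768/3645.
∫_0^4/3 u² dx = 262144/229635, so ||u||_L² = 512*sqrt(35)/2835.
∫_0^4/3 (u')² dx = 32768/3645, so ||u'||_L² = 128*sqrt(10)/135.
Ratio ||u||_L² / ||u'||_L² = 2*sqrt(14)/21.
Sharp Poincaré constant on H^1_0(0, 4/3) is C_P = L/π = 4/(3*π), achieved by sin(3*π/4·x).
A polynomial bump cannot attain the sharp Poincaré constant (only the first sine eigenfunction does), so the ratio is strictly less than C_P, consistent with ||u||_L² ≤ C_P ||u'||_L².


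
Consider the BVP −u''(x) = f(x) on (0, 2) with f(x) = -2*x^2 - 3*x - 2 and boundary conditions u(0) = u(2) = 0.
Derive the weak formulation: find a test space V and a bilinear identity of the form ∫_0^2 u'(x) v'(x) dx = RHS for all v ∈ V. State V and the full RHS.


V = H^1_0(0, 2) (so v(0) = v(2) = 0); weak form: ∫_0^2 u'v' dx = ∫_0^2 (-2*x^2 - 3*x - 2) v dx for all v ∈ V.

Multiply both sides by a test function v and integrate from 0 to 2:
  ∫_0^2 −u''(x) v(x) dx = ∫_0^2 f(x) v(x) dx.
Integrate the LHS by parts once:
  ∫_0^2 −u'' v dx = −[u'(x) v(x)]_0^2 + ∫_0^2 u'(x) v'(x) dx.
Thus ∫_0^2 u'(x) v'(x) dx = ∫_0^2 f(x) v(x) dx + [u'(x) v(x)]_0^2.
Choose V so that boundary terms are either known or forced to vanish.
u is Dirichlet: u(0) = u(2) = 0. Let V = H^1_0(0, 2); then v(0) = v(2) = 0, and [u' v]_0^2 = 0.
Weak formulation: find u (satisfying any essential BC) such that ∫_0^2 u'(x) v'(x) dx = ∫_0^2 f v dx for all v ∈ V.
Substituting f(x) = -2*x^2 - 3*x - 2, the right-hand side is ∫_0^2 (-2*x^2 - 3*x - 2) v dx.


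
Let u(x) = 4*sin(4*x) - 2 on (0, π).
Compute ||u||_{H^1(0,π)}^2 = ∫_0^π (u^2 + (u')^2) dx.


||u||_{H^1(0,π)}^2 = 140*π

u'(x) = 16*cos(4*x).
Expand u² and (u')² and integrate term by term on (0, π), using: for integers n ≥ 1, ∫_0^π sin²(nx) dx = ∫_0^π cos²(nx) dx = π/2; for n ≠ n', ∫_0^π sin(nx)sin(n'x) dx = ∫_0^π cos(nx)cos(n'x) dx = 0; and by product-to-sum, ∫_0^π sin(nx)cos(n'x) dx = ½∫_0^π [sin((n+n')x) + sin((n−n')x)] dx, which is 0 when n+n' is even and 2n/(n²−n'²) when n+n' is odd (it need not vanish on (0, π)). For the constant mode: ∫_0^π 1 dx = π, ∫_0^π cos(nx) dx = 0, ∫_0^π sin(nx) dx = (1−(−1)^n)/n.
  u² squared terms: (-2)²·∫1 dx = 4·π = 4*π;  (4)²·∫sin(4x)² dx = 16·π/2 = 8*π.
  u² cross terms: 2·(-2)·(4)·∫1·sin(4x) dx = -16·(0) = 0.
  So ∫_0^π u² dx = 4*π + 8*π + 0 = 12*π.
  (u')² squared terms: (16)²·∫cos(4x)² dx = 256·π/2 = 128*π.
  So ∫_0^π (u')² dx = 128*π.
||u||_{H^1}^2 = (12*π) + (128*π) = 140*π.


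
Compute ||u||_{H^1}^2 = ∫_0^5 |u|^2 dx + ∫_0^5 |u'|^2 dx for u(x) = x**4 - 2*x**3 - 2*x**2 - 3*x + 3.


||u||_{H^1}^2 = 12938665/126

The H^1 norm (squared) on an interval (0, L) is
  ||u||_{H^1}^2 = ∫_0^L u(x)^2 dx + ∫_0^L u'(x)^2 dx.
Compute u'(x) = 4*x**3 - 6*x**2 - 4*x - 3.
Then u(x)^2 = x**8 - 4*x**7 + 2*x**5 + 22*x**4 - 3*x**2 - 18*x + 9 and u'(x)^2 = 16*x**6 - 48*x**5 + 4*x**4 + 24*x**3 + 52*x**2 + 24*x + 9.
Integrate each monomial from 0 to 5 using ∫_0^5 c·x^n dx = c·5^(n+1)/(n+1):
  ∫_0^5 u(x)^2 dx = ∫_0^5 (x^8 - 4*x^7 + 2*x^5 + 22*x^4 - 3*x^2 - 18*x + 9) dx. Term by term:
    ∫_0^5 x^8 dx = 1953125/9;  ∫_0^5 -4*x^7 dx = -390625/2;  ∫_0^5 2*x^5 dx = 15625/3;
    ∫_0^5 22*x^4 dx = 13750;  ∫_0^5 -3*x^2 dx = -125;  ∫_0^5 -18*x dx = -225;
    ∫_0^5 9 dx = 45.
  Sum: 1953125/9 − 390625/2 + 15625/3 + 13750 − 125 − 225 + 45 = 726385/18.
  ∫_0^5 u'(x)^2 dx = ∫_0^5 (16*x^6 - 48*x^5 + 4*x^4 + 24*x^3 + 52*x^2 + 24*x + 9) dx. Term by term:
    ∫_0^5 16*x^6 dx = 1250000/7;  ∫_0^5 -48*x^5 dx = -125000;  ∫_0^5 4*x^4 dx = 2500;
    ∫_0^5 24*x^3 dx = 3750;  ∫_0^5 52*x^2 dx = 6500/3;  ∫_0^5 24*x dx = 300;
    ∫_0^5 9 dx = 45.
  Sum: 1250000/7 − 125000 + 2500 + 3750 + 6500/3 + 300 + 45 = 1308995/21.
Adding: ||u||_{H^1}^2 = 726385/18 + 1308995/21 = 12938665/126.


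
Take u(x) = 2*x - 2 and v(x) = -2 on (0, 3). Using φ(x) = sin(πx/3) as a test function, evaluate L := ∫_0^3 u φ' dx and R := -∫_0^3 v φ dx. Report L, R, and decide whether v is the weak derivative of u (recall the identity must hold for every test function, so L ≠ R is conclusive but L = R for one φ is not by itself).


LHS = -12/π, RHS = 12/π. No, v is not the weak derivative of u.

u(x) = 2*x - 2, classical derivative u'(x) = 2.
φ(x) = sin(πx/3), so φ'(x) = π*cos(π*x/3)/3.
Note φ(0) = φ(3) = 0, so the boundary term u·φ vanishes.
LHS = ∫_0^3 u(x) φ'(x) dx = ∫_0^3 (2*π*x*cos(π*x/3)/3 - 2*π*cos(π*x/3)/3) dx. Term by term:
  ∫_0^3 -2*π*cos(π*x/3)/3 dx = 0;  ∫_0^3 2*π*x*cos(π*x/3)/3 dx = -12/π.
Sum: 0 − 12/π = -12/π.
So LHS = -12/π.
∫_0^3 v(x) φ(x) dx = ∫_0^3 (-2*sin(π*x/3)) dx. Term by term:
  ∫_0^3 -2*sin(π*x/3) dx = -12/π.
So RHS = -∫_0^3 v(x) φ(x) dx = 12/π.
LHS − RHS = -24/π ≠ 0, so the identity fails.
(For a valid weak derivative the identity must hold for EVERY test function, in particular this one. The failure shows v is NOT the weak derivative of u.)
Correct weak derivative would be u'(x) = 2.


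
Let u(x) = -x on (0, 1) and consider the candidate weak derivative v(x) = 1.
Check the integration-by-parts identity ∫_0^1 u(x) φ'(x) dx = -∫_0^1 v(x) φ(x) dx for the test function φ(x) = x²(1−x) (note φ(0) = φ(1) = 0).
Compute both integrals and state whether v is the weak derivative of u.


LHS = 1/12, RHS = -1/12. No, v is not the weak derivative of u.

u(x) = -x, classical derivative u'(x) = -1.
φ(x) = x²(1−x), so φ'(x) = x*(2 - 3*x).
Note φ(0) = φ(1) = 0, so the boundary term u·φ vanishes.
LHS = ∫_0^1 u(x) φ'(x) dx = ∫_0^1 (3*x^3 - 2*x^2) dx. Term by term:
  ∫_0^1 3*x^3 dx = 3/4;  ∫_0^1 -2*x^2 dx = -2/3.
Sum: 3/4 − 2/3 = 1/12.
So LHS = 1/12.
∫_0^1 v(x) φ(x) dx = ∫_0^1 (-x^3 + x^2) dx. Term by term:
  ∫_0^1 -x^3 dx = -1/4;  ∫_0^1 x^2 dx = 1/3.
Sum: -1/4 + 1/3 = 1/12.
So RHS = -∫_0^1 v(x) φ(x) dx = -1/12.
LHS − RHS = 1/6 ≠ 0, so the identity fails.
(For a valid weak derivative the identity must hold for EVERY test function, in particular this one. The failure shows v is NOT the weak derivative of u.)
Correct weak derivative would be u'(x) = -1.


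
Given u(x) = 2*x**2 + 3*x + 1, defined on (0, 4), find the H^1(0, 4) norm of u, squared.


||u||_{H^1}^2 = 37288/15

The H^1 norm (squared) on an interval (0, L) is
  ||u||_{H^1}^2 = ∫_0^L u(x)^2 dx + ∫_0^L u'(x)^2 dx.
Compute u'(x) = 4*x + 3.
Then u(x)^2 = 4*x**4 + 12*x**3 + 13*x**2 + 6*x + 1 and u'(x)^2 = 16*x**2 + 24*x + 9.
Integrate each monomial from 0 to 4 using ∫_0^4 c·x^n dx = c·4^(n+1)/(n+1):
  ∫_0^4 u(x)^2 dx = ∫_0^4 (4*x^4 + 12*x^3 + 13*x^2 + 6*x + 1) dx. Term by term:
    ∫_0^4 4*x^4 dx = 4096/5;  ∫_0^4 12*x^3 dx = 768;  ∫_0^4 13*x^2 dx = 832/3;
    ∫_0^4 6*x dx = 48;  ∫_0^4 1 dx = 4.
  Sum: 4096/5 + 768 + 832/3 + 48 + 4 = 28748/15.
  ∫_0^4 u'(x)^2 dx = ∫_0^4 (16*x^2 + 24*x + 9) dx. Term by term:
    ∫_0^4 16*x^2 dx = 1024/3;  ∫_0^4 24*x dx = 192;  ∫_0^4 9 dx = 36.
  Sum: 1024/3 + 192 + 36 = 1708/3.
Adding: ||u||_{H^1}^2 = 28748/15 + 1708/3 = 37288/15.


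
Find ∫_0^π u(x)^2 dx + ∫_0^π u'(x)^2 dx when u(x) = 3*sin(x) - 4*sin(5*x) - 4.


||u||_{H^1(0,π)}^2 = -176/5 + 233*π

u'(x) = 3*cos(x) - 20*cos(5*x).
Expand u² and (u')² and integrate term by term on (0, π), using: for integers n ≥ 1, ∫_0^π sin²(nx) dx = ∫_0^π cos²(nx) dx = π/2; for n ≠ n', ∫_0^π sin(nx)sin(n'x) dx = ∫_0^π cos(nx)cos(n'x) dx = 0; and by product-to-sum, ∫_0^π sin(nx)cos(n'x) dx = ½∫_0^π [sin((n+n')x) + sin((n−n')x)] dx, which is 0 when n+n' is even and 2n/(n²−n'²) when n+n' is odd (it need not vanish on (0, π)). For the constant mode: ∫_0^π 1 dx = π, ∫_0^π cos(nx) dx = 0, ∫_0^π sin(nx) dx = (1−(−1)^n)/n.
  u² squared terms: (-4)²·∫1 dx = 16·π = 16*π;  (-4)²·∫sin(5x)² dx = 16·π/2 = 8*π;  (3)²·∫sin(x)² dx = 9·π/2 = 9*π/2.
  u² cross terms: 2·(-4)·(-4)·∫1·sin(5x) dx = 32·(2/5) = 64/5;  2·(-4)·(3)·∫1·sin(x) dx = -24·(2) = -48;  2·(-4)·(3)·∫sin(5x)·sin(x) dx = -24·(0) = 0.
  So ∫_0^π u² dx = 16*π + 8*π + 9*π/2 + 64/5 − 48 + 0 = -176/5 + 57*π/2.
  (u')² squared terms: (-20)²·∫cos(5x)² dx = 400·π/2 = 200*π;  (3)²·∫cos(x)² dx = 9·π/2 = 9*π/2.
  (u')² cross terms: 2·(-20)·(3)·∫cos(5x)·cos(x) dx = -120·(0) = 0.
  So ∫_0^π (u')² dx = 200*π + 9*π/2 + 0 = 409*π/2.
||u||_{H^1}^2 = (-176/5 + 57*π/2) + (409*π/2) = -176/5 + 233*π.


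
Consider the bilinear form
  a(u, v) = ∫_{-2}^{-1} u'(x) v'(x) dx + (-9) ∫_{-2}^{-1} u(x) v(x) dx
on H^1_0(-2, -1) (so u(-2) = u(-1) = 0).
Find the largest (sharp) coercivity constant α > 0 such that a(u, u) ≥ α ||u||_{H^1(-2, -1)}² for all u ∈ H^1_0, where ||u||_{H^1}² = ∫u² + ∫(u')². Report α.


α = (-9 + π^2)/(1 + π^2)

Coercivity of a(·,·) on H^1_0(-2, -1) means a(u, u) ≥ α ||u||_{H^1}² for every u ∈ H^1_0.
The interval has length L = 1, and Poincaré/coercivity depend only on L. Here a(u, u) = ∫(u')² + (-9)·∫u².
Here c = -9 < 0 with |c| < (π/L)² = π^2, so coercivity still holds. The condition a(u,u) ≥ α||u||_{H^1}² reads (1−α)∫(u')² ≥ (α−c)∫u². Any admissible α is ≤ 1 (rapidly oscillating u have ∫u²/∫(u')² → 0), and α = 1 would force 0 ≥ (1−c)∫u², impossible since c < 1; so 1−α > 0. By the sharp Poincaré inequality on H^1_0 of an interval of length L, ∫(u')² ≥ (π/L)²∫u² with equality for the first sine mode sin(π(x−x₀)/L) (x₀ the left endpoint), so the inequality holds for all u iff (1−α)(π/L)² ≥ α − c, i.e. α ≤ ((π/L)² + c)/((π/L)² + 1) = (1 + c(L/π)²)/(1 + (L/π)²). (Direct route, valid since c ≤ 0: Poincaré gives c∫u² ≥ c(L/π)²∫(u')², so a(u,u) ≥ (1 + c(L/π)²)∫(u')², while ||u||_{H^1}² ≤ (1 + (L/π)²)∫(u')²; dividing yields the same α.) With (π/L)² = π^2 and c = -9, the largest admissible constant is α = ((π/L)² + c)/((π/L)² + 1).
Simplifying, α = (-9 + π^2)/(1 + π^2).


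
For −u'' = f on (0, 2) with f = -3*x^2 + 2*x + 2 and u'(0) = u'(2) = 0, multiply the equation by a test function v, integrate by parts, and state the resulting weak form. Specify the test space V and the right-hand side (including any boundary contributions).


V = H^1(0, 2) (no boundary constraint on v; u is determined up to an additive constant); weak form: ∫_0^2 u'v' dx = ∫_0^2 (-3*x^2 + 2*x + 2) v dx for all v ∈ V.

Multiply both sides by a test function v and integrate from 0 to 2:
  ∫_0^2 −u''(x) v(x) dx = ∫_0^2 f(x) v(x) dx.
Integrate the LHS by parts once:
  ∫_0^2 −u'' v dx = −[u'(x) v(x)]_0^2 + ∫_0^2 u'(x) v'(x) dx.
Thus ∫_0^2 u'(x) v'(x) dx = ∫_0^2 f(x) v(x) dx + [u'(x) v(x)]_0^2.
Choose V so that boundary terms are either known or forced to vanish.
u has homogeneous Neumann: u'(0) = u'(2) = 0. So [u' v]_0^2 = 0·v(2) − 0·v(0) = 0 for any v; take V = H^1(0, 2).
Weak formulation: find u (satisfying any essential BC) such that ∫_0^2 u'(x) v'(x) dx = ∫_0^2 f v dx for all v ∈ V (homogeneous Neumann, so boundary terms vanish).
Substituting f(x) = -3*x^2 + 2*x + 2, the right-hand side is ∫_0^2 (-3*x^2 + 2*x + 2) v dx.
Compatibility check (pure Neumann): taking v ≡ 1 ∈ V gives 0 = ∫_0^2 f dx + (0) − (0), i.e. ∫_0^2 f dx must equal u'(0) − u'(2) = 0. Indeed ∫_0^2 (-3*x^2 + 2*x + 2) dx = 0, so the data are compatible. The solution is then unique only up to an additive constant (fix it e.g. by requiring ∫_0^2 u dx = 0).


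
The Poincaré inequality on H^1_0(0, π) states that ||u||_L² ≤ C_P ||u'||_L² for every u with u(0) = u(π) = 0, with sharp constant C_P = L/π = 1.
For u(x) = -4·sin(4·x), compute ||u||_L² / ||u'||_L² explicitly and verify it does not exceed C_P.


||u||_L² / ||u'||_L² = 1/4 < C_P = 1.

u(x) = -4·sin(4·x), so u'(x) = -16*cos(4*x).
Writing u(x) = A·sin(kπx/L) with A = -4 and k = 4, use ∫_0^L sin²(kπx/L) dx = L/2 and ∫_0^L cos²(kπx/L) dx = L/2.
u² = 16·sin²(4·x) and (u')² = 256·cos²(4·x), and each of sin², cos² integrates to L/2 = π/2 over (0, π).
∫_0^π u² dx = 8*π, so ||u||_L² = 2*sqrt(2)*sqrt(π).
∫_0^π (u')² dx = 128*π, so ||u'||_L² = 8*sqrt(2)*sqrt(π).
Ratio ||u||_L² / ||u'||_L² = 1/4.
Sharp Poincaré constant on H^1_0(0, π) is C_P = L/π = 1, achieved by sin(x).
This is the k = 4 harmonic; the ratio L/(kπ) is strictly less than C_P = L/π, consistent with the sharp inequality ||u||_L² ≤ C_P ||u'||_L².


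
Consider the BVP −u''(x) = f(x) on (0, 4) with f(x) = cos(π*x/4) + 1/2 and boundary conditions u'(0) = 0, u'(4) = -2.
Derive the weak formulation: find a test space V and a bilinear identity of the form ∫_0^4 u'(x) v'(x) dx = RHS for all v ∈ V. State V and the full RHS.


V = H^1(0, 4) (v unrestricted at boundary; u is determined up to an additive constant); weak form: ∫_0^4 u'v' dx = ∫_0^4 (cos(π*x/4) + 1/2) v dx − 2·v(4) for all v ∈ V.

Multiply both sides by a test function v and integrate from 0 to 4:
  ∫_0^4 −u''(x) v(x) dx = ∫_0^4 f(x) v(x) dx.
Integrate the LHS by parts once:
  ∫_0^4 −u'' v dx = −[u'(x) v(x)]_0^4 + ∫_0^4 u'(x) v'(x) dx.
Thus ∫_0^4 u'(x) v'(x) dx = ∫_0^4 f(x) v(x) dx + [u'(x) v(x)]_0^4.
Choose V so that boundary terms are either known or forced to vanish.
u has inhomogeneous Neumann u'(0) = 0, u'(4) = -2. [u' v]_0^4 = (-2)·v(4) − (0)·v(0) = − 2·v(4). Take V = H^1(0, 4); boundary term becomes part of RHS.
Weak formulation: find u (satisfying any essential BC) such that ∫_0^4 u'(x) v'(x) dx = ∫_0^4 f v dx − 2·v(4) for all v ∈ V (Neumann data are natural BCs: they enter the RHS as boundary terms).
Substituting f(x) = cos(π*x/4) + 1/2, the right-hand side is ∫_0^4 (cos(π*x/4) + 1/2) v dx − 2·v(4).
Compatibility check (pure Neumann): taking v ≡ 1 ∈ V gives 0 = ∫_0^4 f dx + (-2) − (0), i.e. ∫_0^4 f dx must equal u'(0) − u'(4) = 2. Indeed ∫_0^4 (cos(π*x/4) + 1/2) dx = 2, so the data are compatible. The solution is then unique only up to an additive constant (fix it e.g. by requiring ∫_0^4 u dx = 0).


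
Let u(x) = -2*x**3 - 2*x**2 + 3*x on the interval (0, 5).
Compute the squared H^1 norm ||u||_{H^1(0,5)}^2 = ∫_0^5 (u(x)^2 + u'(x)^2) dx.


||u||_{H^1}^2 = 615215/7

The H^1 norm (squared) on an interval (0, L) is
  ||u||_{H^1}^2 = ∫_0^L u(x)^2 dx + ∫_0^L u'(x)^2 dx.
Compute u'(x) = -6*x**2 - 4*x + 3.
Then u(x)^2 = 4*x**6 + 8*x**5 - 8*x**4 - 12*x**3 + 9*x**2 and u'(x)^2 = 36*x**4 + 48*x**3 - 20*x**2 - 24*x + 9.
Integrate each monomial from 0 to 5 using ∫_0^5 c·x^n dx = c·5^(n+1)/(n+1):
  ∫_0^5 u(x)^2 dx = ∫_0^5 (4*x^6 + 8*x^5 - 8*x^4 - 12*x^3 + 9*x^2) dx. Term by term:
    ∫_0^5 4*x^6 dx = 312500/7;  ∫_0^5 8*x^5 dx = 62500/3;  ∫_0^5 -8*x^4 dx = -5000;
    ∫_0^5 -12*x^3 dx = -1875;  ∫_0^5 9*x^2 dx = 375.
  Sum: 312500/7 + 62500/3 − 5000 − 1875 + 375 = 1238500/21.
  ∫_0^5 u'(x)^2 dx = ∫_0^5 (36*x^4 + 48*x^3 - 20*x^2 - 24*x + 9) dx. Term by term:
    ∫_0^5 36*x^4 dx = 22500;  ∫_0^5 48*x^3 dx = 7500;  ∫_0^5 -20*x^2 dx = -2500/3;
    ∫_0^5 -24*x dx = -300;  ∫_0^5 9 dx = 45.
  Sum: 22500 + 7500 − 2500/3 − 300 + 45 = 86735/3.
Adding: ||u||_{H^1}^2 = 1238500/21 + 86735/3 = 615215/7.


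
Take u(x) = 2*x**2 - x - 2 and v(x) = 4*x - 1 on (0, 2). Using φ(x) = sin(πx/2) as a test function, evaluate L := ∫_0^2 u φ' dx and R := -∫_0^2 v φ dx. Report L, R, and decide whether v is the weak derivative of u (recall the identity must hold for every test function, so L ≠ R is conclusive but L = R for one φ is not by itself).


LHS = -12/π, RHS = -12/π. Yes, v = u' weakly.

u(x) = 2*x**2 - x - 2, classical derivative u'(x) = 4*x - 1.
φ(x) = sin(πx/2), so φ'(x) = π*cos(π*x/2)/2.
Note φ(0) = φ(2) = 0, so the boundary term u·φ vanishes.
LHS = ∫_0^2 u(x) φ'(x) dx = ∫_0^2 (π*x^2*cos(π*x/2) - π*x*cos(π*x/2)/2 - π*cos(π*x/2)) dx. Term by term:
  ∫_0^2 -π*cos(π*x/2) dx = 0;  ∫_0^2 π*x^2*cos(π*x/2) dx = -16/π;  ∫_0^2 -π*x*cos(π*x/2)/2 dx = 4/π.
Sum: 0 − 16/π + 4/π = -12/π.
So LHS = -12/π.
∫_0^2 v(x) φ(x) dx = ∫_0^2 (4*x*sin(π*x/2) - sin(π*x/2)) dx. Term by term:
  ∫_0^2 -sin(π*x/2) dx = -4/π;  ∫_0^2 4*x*sin(π*x/2) dx = 16/π.
Sum: -4/π + 16/π = 12/π.
So RHS = -∫_0^2 v(x) φ(x) dx = -12/π.
LHS = RHS, so the identity holds for this test φ.
Moreover u is smooth here and v(x) = u'(x) = 4*x - 1 pointwise, so the identity holds for every test function. Hence v is the weak derivative of u.


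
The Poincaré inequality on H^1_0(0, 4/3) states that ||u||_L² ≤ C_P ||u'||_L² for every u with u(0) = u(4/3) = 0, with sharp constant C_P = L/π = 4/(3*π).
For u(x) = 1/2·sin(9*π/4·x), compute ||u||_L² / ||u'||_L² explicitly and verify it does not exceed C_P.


||u||_L² / ||u'||_L² = 4/(9*π) < C_P = 4/(3*π).

u(x) = 1/2·sin(9*π/4·x), so u'(x) = 9*π*cos(9*π*x/4)/8.
Writing u(x) = A·sin(kπx/L) with A = 1/2 and k = 3, use ∫_0^L sin²(kπx/L) dx = L/2 and ∫_0^L cos²(kπx/L) dx = L/2.
u² = 1/4·sin²(9*π/4·x) and (u')² = 81*π^2/64·cos²(9*π/4·x), and each of sin², cos² integrates to L/2 = 2/3 over (0, 4/3).
∫_0^4/3 u² dx = 1/6, so ||u||_L² = sqrt(6)/6.
∫_0^4/3 (u')² dx = 27*π^2/32, so ||u'||_L² = 3*sqrt(6)*π/8.
Ratio ||u||_L² / ||u'||_L² = 4/(9*π).
Sharp Poincaré constant on H^1_0(0, 4/3) is C_P = L/π = 4/(3*π), achieved by sin(3*π/4·x).
This is the k = 3 harmonic; the ratio L/(kπ) is strictly less than C_P = L/π, consistent with the sharp inequality ||u||_L² ≤ C_P ||u'||_L².


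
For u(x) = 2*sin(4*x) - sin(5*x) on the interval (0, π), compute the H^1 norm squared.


||u||_{H^1(0,π)}^2 = 47*π

u'(x) = 8*cos(4*x) - 5*cos(5*x).
Expand u² and (u')² and integrate term by term on (0, π), using: for integers n ≥ 1, ∫_0^π sin²(nx) dx = ∫_0^π cos²(nx) dx = π/2; for n ≠ n', ∫_0^π sin(nx)sin(n'x) dx = ∫_0^π cos(nx)cos(n'x) dx = 0; and by product-to-sum, ∫_0^π sin(nx)cos(n'x) dx = ½∫_0^π [sin((n+n')x) + sin((n−n')x)] dx, which is 0 when n+n' is even and 2n/(n²−n'²) when n+n' is odd (it need not vanish on (0, π)).
  u² squared terms: (-1)²·∫sin(5x)² dx = 1·π/2 = π/2;  (2)²·∫sin(4x)² dx = 4·π/2 = 2*π.
  u² cross terms: 2·(-1)·(2)·∫sin(5x)·sin(4x) dx = -4·(0) = 0.
  So ∫_0^π u² dx = π/2 + 2*π + 0 = 5*π/2.
  (u')² squared terms: (-5)²·∫cos(5x)² dx = 25·π/2 = 25*π/2;  (8)²·∫cos(4x)² dx = 64·π/2 = 32*π.
  (u')² cross terms: 2·(-5)·(8)·∫cos(5x)·cos(4x) dx = -80·(0) = 0.
  So ∫_0^π (u')² dx = 25*π/2 + 32*π + 0 = 89*π/2.
||u||_{H^1}^2 = (5*π/2) + (89*π/2) = 47*π.


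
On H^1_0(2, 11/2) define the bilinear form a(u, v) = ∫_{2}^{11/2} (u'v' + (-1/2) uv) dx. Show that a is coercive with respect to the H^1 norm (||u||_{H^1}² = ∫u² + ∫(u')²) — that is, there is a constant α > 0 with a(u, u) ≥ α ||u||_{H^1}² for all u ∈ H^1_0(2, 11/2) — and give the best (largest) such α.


α = (-49 + 8*π^2)/(2*(4*π^2 + 49))

Coercivity of a(·,·) on H^1_0(2, 11/2) means a(u, u) ≥ α ||u||_{H^1}² for every u ∈ H^1_0.
The interval has length L = 7/2, and Poincaré/coercivity depend only on L. Here a(u, u) = ∫(u')² + (-1/2)·∫u².
Here c = -1/2 < 0 with |c| < (π/L)² = 4*π^2/49, so coercivity still holds. The condition a(u,u) ≥ α||u||_{H^1}² reads (1−α)∫(u')² ≥ (α−c)∫u². Any admissible α is ≤ 1 (rapidly oscillating u have ∫u²/∫(u')² → 0), and α = 1 would force 0 ≥ (1−c)∫u², impossible since c < 1; so 1−α > 0. By the sharp Poincaré inequality on H^1_0 of an interval of length L, ∫(u')² ≥ (π/L)²∫u² with equality for the first sine mode sin(π(x−x₀)/L) (x₀ the left endpoint), so the inequality holds for all u iff (1−α)(π/L)² ≥ α − c, i.e. α ≤ ((π/L)² + c)/((π/L)² + 1) = (1 + c(L/π)²)/(1 + (L/π)²). (Direct route, valid since c ≤ 0: Poincaré gives c∫u² ≥ c(L/π)²∫(u')², so a(u,u) ≥ (1 + c(L/π)²)∫(u')², while ||u||_{H^1}² ≤ (1 + (L/π)²)∫(u')²; dividing yields the same α.) With (π/L)² = 4*π^2/49 and c = -1/2, the largest admissible constant is α = ((π/L)² + c)/((π/L)² + 1).
Simplifying, α = (-49 + 8*π^2)/(2*(4*π^2 + 49)).


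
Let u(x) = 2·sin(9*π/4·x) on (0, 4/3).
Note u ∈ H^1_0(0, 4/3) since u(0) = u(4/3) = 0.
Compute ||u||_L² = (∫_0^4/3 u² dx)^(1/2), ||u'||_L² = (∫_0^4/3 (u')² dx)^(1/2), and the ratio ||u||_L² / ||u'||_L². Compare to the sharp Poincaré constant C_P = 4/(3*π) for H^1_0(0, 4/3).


||u||_L² / ||u'||_L² = 4/(9*π) < C_P = 4/(3*π).

u(x) = 2·sin(9*π/4·x), so u'(x) = 9*π*cos(9*π*x/4)/2.
Writing u(x) = A·sin(kπx/L) with A = 2 and k = 3, use ∫_0^L sin²(kπx/L) dx = L/2 and ∫_0^L cos²(kπx/L) dx = L/2.
u² = 4·sin²(9*π/4·x) and (u')² = 81*π^2/4·cos²(9*π/4·x), and each of sin², cos² integrates to L/2 = 2/3 over (0, 4/3).
∫_0^4/3 u² dx = 8/3, so ||u||_L² = 2*sqrt(6)/3.
∫_0^4/3 (u')² dx = 27*π^2/2, so ||u'||_L² = 3*sqrt(6)*π/2.
Ratio ||u||_L² / ||u'||_L² = 4/(9*π).
Sharp Poincaré constant on H^1_0(0, 4/3) is C_P = L/π = 4/(3*π), achieved by sin(3*π/4·x).
This is the k = 3 harmonic; the ratio L/(kπ) is strictly less than C_P = L/π, consistent with the sharp inequality ||u||_L² ≤ C_P ||u'||_L².


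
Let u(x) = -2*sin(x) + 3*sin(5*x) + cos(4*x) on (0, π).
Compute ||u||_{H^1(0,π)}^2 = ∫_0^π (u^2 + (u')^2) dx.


||u||_{H^1(0,π)}^2 = 612/5 + 259*π/2

u'(x) = -4*sin(4*x) - 2*cos(x) + 15*cos(5*x).
Expand u² and (u')² and integrate term by term on (0, π), using: for integers n ≥ 1, ∫_0^π sin²(nx) dx = ∫_0^π cos²(nx) dx = π/2; for n ≠ n', ∫_0^π sin(nx)sin(n'x) dx = ∫_0^π cos(nx)cos(n'x) dx = 0; and by product-to-sum, ∫_0^π sin(nx)cos(n'x) dx = ½∫_0^π [sin((n+n')x) + sin((n−n')x)] dx, which is 0 when n+n' is even and 2n/(n²−n'²) when n+n' is odd (it need not vanish on (0, π)).
  u² squared terms: (-2)²·∫sin(x)² dx = 4·π/2 = 2*π;  (3)²·∫sin(5x)² dx = 9·π/2 = 9*π/2;  (1)²·∫cos(4x)² dx = 1·π/2 = π/2.
  u² cross terms: 2·(-2)·(3)·∫sin(x)·sin(5x) dx = -12·(0) = 0;  2·(-2)·(1)·∫sin(x)·cos(4x) dx = -4·(-2/15) = 8/15;  2·(3)·(1)·∫sin(5x)·cos(4x) dx = 6·(10/9) = 20/3.
  So ∫_0^π u² dx = 2*π + 9*π/2 + π/2 + 0 + 8/15 + 20/3 = 36/5 + 7*π.
  (u')² squared terms: (-4)²·∫sin(4x)² dx = 16·π/2 = 8*π;  (-2)²·∫cos(x)² dx = 4·π/2 = 2*π;  (15)²·∫cos(5x)² dx = 225·π/2 = 225*π/2.
  (u')² cross terms: 2·(-4)·(-2)·∫sin(4x)·cos(x) dx = 16·(8/15) = 128/15;  2·(-4)·(15)·∫sin(4x)·cos(5x) dx = -120·(-8/9) = 320/3;  2·(-2)·(15)·∫cos(x)·cos(5x) dx = -60·(0) = 0.
  So ∫_0^π (u')² dx = 8*π + 2*π + 225*π/2 + 128/15 + 320/3 + 0 = 576/5 + 245*π/2.
||u||_{H^1}^2 = (36/5 + 7*π) + (576/5 + 245*π/2) = 612/5 + 259*π/2.


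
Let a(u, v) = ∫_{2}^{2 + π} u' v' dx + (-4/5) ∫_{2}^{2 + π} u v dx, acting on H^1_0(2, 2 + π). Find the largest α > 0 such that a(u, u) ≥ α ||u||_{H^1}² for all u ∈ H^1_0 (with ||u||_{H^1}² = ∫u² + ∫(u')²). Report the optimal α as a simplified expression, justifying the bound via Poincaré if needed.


α = 1/10

Coercivity of a(·,·) on H^1_0(2, 2 + π) means a(u, u) ≥ α ||u||_{H^1}² for every u ∈ H^1_0.
The interval has length L = π, and Poincaré/coercivity depend only on L. Here a(u, u) = ∫(u')² + (-4/5)·∫u².
Here c = -4/5 < 0 with |c| < (π/L)² = 1, so coercivity still holds. The condition a(u,u) ≥ α||u||_{H^1}² reads (1−α)∫(u')² ≥ (α−c)∫u². Any admissible α is ≤ 1 (rapidly oscillating u have ∫u²/∫(u')² → 0), and α = 1 would force 0 ≥ (1−c)∫u², impossible since c < 1; so 1−α > 0. By the sharp Poincaré inequality on H^1_0 of an interval of length L, ∫(u')² ≥ (π/L)²∫u² with equality for the first sine mode sin(π(x−x₀)/L) (x₀ the left endpoint), so the inequality holds for all u iff (1−α)(π/L)² ≥ α − c, i.e. α ≤ ((π/L)² + c)/((π/L)² + 1) = (1 + c(L/π)²)/(1 + (L/π)²). (Direct route, valid since c ≤ 0: Poincaré gives c∫u² ≥ c(L/π)²∫(u')², so a(u,u) ≥ (1 + c(L/π)²)∫(u')², while ||u||_{H^1}² ≤ (1 + (L/π)²)∫(u')²; dividing yields the same α.) With (π/L)² = 1 and c = -4/5, the largest admissible constant is α = ((π/L)² + c)/((π/L)² + 1).
Simplifying, α = 1/10.


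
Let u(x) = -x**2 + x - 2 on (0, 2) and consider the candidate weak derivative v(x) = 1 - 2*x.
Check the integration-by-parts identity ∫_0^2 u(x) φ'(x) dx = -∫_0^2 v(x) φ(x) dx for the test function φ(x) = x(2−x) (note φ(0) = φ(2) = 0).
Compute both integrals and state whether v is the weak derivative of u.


LHS = 4/3, RHS = 4/3. Yes, v = u' weakly.

u(x) = -x**2 + x - 2, classical derivative u'(x) = 1 - 2*x.
φ(x) = x(2−x), so φ'(x) = 2 - 2*x.
Note φ(0) = φ(2) = 0, so the boundary term u·φ vanishes.
LHS = ∫_0^2 u(x) φ'(x) dx = ∫_0^2 (2*x^3 - 4*x^2 + 6*x - 4) dx. Term by term:
  ∫_0^2 2*x^3 dx = 8;  ∫_0^2 -4*x^2 dx = -32/3;  ∫_0^2 6*x dx = 12;
  ∫_0^2 -4 dx = -8.
Sum: 8 − 32/3 + 12 − 8 = 4/3.
So LHS = 4/3.
∫_0^2 v(x) φ(x) dx = ∫_0^2 (2*x^3 - 5*x^2 + 2*x) dx. Term by term:
  ∫_0^2 2*x^3 dx = 8;  ∫_0^2 -5*x^2 dx = -40/3;  ∫_0^2 2*x dx = 4.
Sum: 8 − 40/3 + 4 = -4/3.
So RHS = -∫_0^2 v(x) φ(x) dx = 4/3.
LHS = RHS, so the identity holds for this test φ.
Moreover u is smooth here and v(x) = u'(x) = 1 - 2*x pointwise, so the identity holds for every test function. Hence v is the weak derivative of u.


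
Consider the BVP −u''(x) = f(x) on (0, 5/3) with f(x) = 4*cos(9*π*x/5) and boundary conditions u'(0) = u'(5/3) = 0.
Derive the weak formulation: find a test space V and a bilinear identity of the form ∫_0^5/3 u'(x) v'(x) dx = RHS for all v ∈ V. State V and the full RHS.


V = H^1(0, 5/3) (no boundary constraint on v; u is determined up to an additive constant); weak form: ∫_0^5/3 u'v' dx = ∫_0^5/3 (4*cos(9*π*x/5)) v dx for all v ∈ V.

Multiply both sides by a test function v and integrate from 0 to 5/3:
  ∫_0^5/3 −u''(x) v(x) dx = ∫_0^5/3 f(x) v(x) dx.
Integrate the LHS by parts once:
  ∫_0^5/3 −u'' v dx = −[u'(x) v(x)]_0^5/3 + ∫_0^5/3 u'(x) v'(x) dx.
Thus ∫_0^5/3 u'(x) v'(x) dx = ∫_0^5/3 f(x) v(x) dx + [u'(x) v(x)]_0^5/3.
Choose V so that boundary terms are either known or forced to vanish.
u has homogeneous Neumann: u'(0) = u'(5/3) = 0. So [u' v]_0^5/3 = 0·v(5/3) − 0·v(0) = 0 for any v; take V = H^1(0, 5/3).
Weak formulation: find u (satisfying any essential BC) such that ∫_0^5/3 u'(x) v'(x) dx = ∫_0^5/3 f v dx for all v ∈ V (homogeneous Neumann, so boundary terms vanish).
Substituting f(x) = 4*cos(9*π*x/5), the right-hand side is ∫_0^5/3 (4*cos(9*π*x/5)) v dx.
Compatibility check (pure Neumann): taking v ≡ 1 ∈ V gives 0 = ∫_0^5/3 f dx + (0) − (0), i.e. ∫_0^5/3 f dx must equal u'(0) − u'(5/3) = 0. Indeed ∫_0^5/3 (4*cos(9*π*x/5)) dx = 0, so the data are compatible. The solution is then unique only up to an additive constant (fix it e.g. by requiring ∫_0^5/3 u dx = 0).


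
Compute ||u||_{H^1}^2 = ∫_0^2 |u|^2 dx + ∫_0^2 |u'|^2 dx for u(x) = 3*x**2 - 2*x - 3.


||u||_{H^1}^2 = 1054/15

The H^1 norm (squared) on an interval (0, L) is
  ||u||_{H^1}^2 = ∫_0^L u(x)^2 dx + ∫_0^L u'(x)^2 dx.
Compute u'(x) = 6*x - 2.
Then u(x)^2 = 9*x**4 - 12*x**3 - 14*x**2 + 12*x + 9 and u'(x)^2 = 36*x**2 - 24*x + 4.
Integrate each monomial from 0 to 2 using ∫_0^2 c·x^n dx = c·2^(n+1)/(n+1):
  ∫_0^2 u(x)^2 dx = ∫_0^2 (9*x^4 - 12*x^3 - 14*x^2 + 12*x + 9) dx. Term by term:
    ∫_0^2 9*x^4 dx = 288/5;  ∫_0^2 -12*x^3 dx = -48;  ∫_0^2 -14*x^2 dx = -112/3;
    ∫_0^2 12*x dx = 24;  ∫_0^2 9 dx = 18.
  Sum: 288/5 − 48 − 112/3 + 24 + 18 = 214/15.
  ∫_0^2 u'(x)^2 dx = ∫_0^2 (36*x^2 - 24*x + 4) dx. Term by term:
    ∫_0^2 36*x^2 dx = 96;  ∫_0^2 -24*x dx = -48;  ∫_0^2 4 dx = 8.
  Sum: 96 − 48 + 8 = 56.
Adding: ||u||_{H^1}^2 = 214/15 + 56 = 1054/15.


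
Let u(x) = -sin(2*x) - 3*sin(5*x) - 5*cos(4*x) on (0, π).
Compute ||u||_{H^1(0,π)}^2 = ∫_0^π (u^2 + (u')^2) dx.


||u||_{H^1(0,π)}^2 = 1700/3 + 332*π

u'(x) = 20*sin(4*x) - 2*cos(2*x) - 15*cos(5*x).
Expand u² and (u')² and integrate term by term on (0, π), using: for integers n ≥ 1, ∫_0^π sin²(nx) dx = ∫_0^π cos²(nx) dx = π/2; for n ≠ n', ∫_0^π sin(nx)sin(n'x) dx = ∫_0^π cos(nx)cos(n'x) dx = 0; and by product-to-sum, ∫_0^π sin(nx)cos(n'x) dx = ½∫_0^π [sin((n+n')x) + sin((n−n')x)] dx, which is 0 when n+n' is even and 2n/(n²−n'²) when n+n' is odd (it need not vanish on (0, π)).
  u² squared terms: (-1)²·∫sin(2x)² dx = 1·π/2 = π/2;  (-5)²·∫cos(4x)² dx = 25·π/2 = 25*π/2;  (-3)²·∫sin(5x)² dx = 9·π/2 = 9*π/2.
  u² cross terms: 2·(-1)·(-5)·∫sin(2x)·cos(4x) dx = 10·(0) = 0;  2·(-1)·(-3)·∫sin(2x)·sin(5x) dx = 6·(0) = 0;  2·(-5)·(-3)·∫cos(4x)·sin(5x) dx = 30·(10/9) = 100/3.
  So ∫_0^π u² dx = π/2 + 25*π/2 + 9*π/2 + 0 + 0 + 100/3 = 100/3 + 35*π/2.
  (u')² squared terms: (-15)²·∫cos(5x)² dx = 225·π/2 = 225*π/2;  (-2)²·∫cos(2x)² dx = 4·π/2 = 2*π;  (20)²·∫sin(4x)² dx = 400·π/2 = 200*π.
  (u')² cross terms: 2·(-15)·(-2)·∫cos(5x)·cos(2x) dx = 60·(0) = 0;  2·(-15)·(20)·∫cos(5x)·sin(4x) dx = -600·(-8/9) = 1600/3;  2·(-2)·(20)·∫cos(2x)·sin(4x) dx = -80·(0) = 0.
  So ∫_0^π (u')² dx = 225*π/2 + 2*π + 200*π + 0 + 1600/3 + 0 = 1600/3 + 629*π/2.
||u||_{H^1}^2 = (100/3 + 35*π/2) + (1600/3 + 629*π/2) = 1700/3 + 332*π.


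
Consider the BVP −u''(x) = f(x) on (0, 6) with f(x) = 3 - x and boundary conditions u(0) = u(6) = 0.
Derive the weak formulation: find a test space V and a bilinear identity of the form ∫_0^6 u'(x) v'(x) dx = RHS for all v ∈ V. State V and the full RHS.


V = H^1_0(0, 6) (so v(0) = v(6) = 0); weak form: ∫_0^6 u'v' dx = ∫_0^6 (3 - x) v dx for all v ∈ V.

Multiply both sides by a test function v and integrate from 0 to 6:
  ∫_0^6 −u''(x) v(x) dx = ∫_0^6 f(x) v(x) dx.
Integrate the LHS by parts once:
  ∫_0^6 −u'' v dx = −[u'(x) v(x)]_0^6 + ∫_0^6 u'(x) v'(x) dx.
Thus ∫_0^6 u'(x) v'(x) dx = ∫_0^6 f(x) v(x) dx + [u'(x) v(x)]_0^6.
Choose V so that boundary terms are either known or forced to vanish.
u is Dirichlet: u(0) = u(6) = 0. Let V = H^1_0(0, 6); then v(0) = v(6) = 0, and [u' v]_0^6 = 0.
Weak formulation: find u (satisfying any essential BC) such that ∫_0^6 u'(x) v'(x) dx = ∫_0^6 f v dx for all v ∈ V.
Substituting f(x) = 3 - x, the right-hand side is ∫_0^6 (3 - x) v dx.


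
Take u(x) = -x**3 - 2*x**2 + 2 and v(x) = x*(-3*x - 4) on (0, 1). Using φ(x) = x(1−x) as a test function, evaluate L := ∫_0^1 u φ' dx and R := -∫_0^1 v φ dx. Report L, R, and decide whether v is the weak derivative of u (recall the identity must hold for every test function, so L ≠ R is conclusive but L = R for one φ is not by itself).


LHS = 29/60, RHS = 29/60. Yes, v = u' weakly.

u(x) = -x**3 - 2*x**2 + 2, classical derivative u'(x) = -3*x**2 - 4*x.
φ(x) = x(1−x), so φ'(x) = 1 - 2*x.
Note φ(0) = φ(1) = 0, so the boundary term u·φ vanishes.
LHS = ∫_0^1 u(x) φ'(x) dx = ∫_0^1 (2*x^4 + 3*x^3 - 2*x^2 - 4*x + 2) dx. Term by term:
  ∫_0^1 2*x^4 dx = 2/5;  ∫_0^1 3*x^3 dx = 3/4;  ∫_0^1 -2*x^2 dx = -2/3;
  ∫_0^1 -4*x dx = -2;  ∫_0^1 2 dx = 2.
Sum: 2/5 + 3/4 − 2/3 − 2 + 2 = 29/60.
So LHS = 29/60.
∫_0^1 v(x) φ(x) dx = ∫_0^1 (3*x^4 + x^3 - 4*x^2) dx. Term by term:
  ∫_0^1 3*x^4 dx = 3/5;  ∫_0^1 x^3 dx = 1/4;  ∫_0^1 -4*x^2 dx = -4/3.
Sum: 3/5 + 1/4 − 4/3 = -29/60.
So RHS = -∫_0^1 v(x) φ(x) dx = 29/60.
LHS = RHS, so the identity holds for this test φ.
Moreover u is smooth here and v(x) = u'(x) = -3*x**2 - 4*x pointwise, so the identity holds for every test function. Hence v is the weak derivative of u.


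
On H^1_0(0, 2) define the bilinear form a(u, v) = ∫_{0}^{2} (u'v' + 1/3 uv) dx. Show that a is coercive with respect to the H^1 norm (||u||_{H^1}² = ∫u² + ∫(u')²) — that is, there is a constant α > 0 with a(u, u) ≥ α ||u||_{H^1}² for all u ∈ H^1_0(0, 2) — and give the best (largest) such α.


α = (4/3 + π^2)/(4 + π^2)

Coercivity of a(·,·) on H^1_0(0, 2) means a(u, u) ≥ α ||u||_{H^1}² for every u ∈ H^1_0.
The interval has length L = 2, and Poincaré/coercivity depend only on L. Here a(u, u) = ∫(u')² + (1/3)·∫u².
Here 0 < c = 1/3 < 1. The condition a(u,u) ≥ α||u||_{H^1}² reads (1−α)∫(u')² ≥ (α−c)∫u². Any admissible α is ≤ 1 (rapidly oscillating u have ∫u²/∫(u')² → 0), and α = 1 would force 0 ≥ (1−c)∫u², impossible since c < 1; so 1−α > 0. By the sharp Poincaré inequality on H^1_0 of an interval of length L, ∫(u')² ≥ (π/L)²∫u² with equality for the first sine mode sin(π(x−x₀)/L) (x₀ the left endpoint), so the inequality holds for all u iff (1−α)(π/L)² ≥ α − c, i.e. α ≤ ((π/L)² + c)/((π/L)² + 1) = (1 + c(L/π)²)/(1 + (L/π)²). With (π/L)² = π^2/4 and c = 1/3, the largest admissible constant is α = ((π/L)² + c)/((π/L)² + 1).
Simplifying, α = (4/3 + π^2)/(4 + π^2).


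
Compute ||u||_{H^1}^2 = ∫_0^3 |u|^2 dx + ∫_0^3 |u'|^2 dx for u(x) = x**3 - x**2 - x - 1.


||u||_{H^1}^2 = 9003/35

The H^1 norm (squared) on an interval (0, L) is
  ||u||_{H^1}^2 = ∫_0^L u(x)^2 dx + ∫_0^L u'(x)^2 dx.
Compute u'(x) = 3*x**2 - 2*x - 1.
Then u(x)^2 = x**6 - 2*x**5 - x**4 + 3*x**2 + 2*x + 1 and u'(x)^2 = 9*x**4 - 12*x**3 - 2*x**2 + 4*x + 1.
Integrate each monomial from 0 to 3 using ∫_0^3 c·x^n dx = c·3^(n+1)/(n+1):
  ∫_0^3 u(x)^2 dx = ∫_0^3 (x^6 - 2*x^5 - x^4 + 3*x^2 + 2*x + 1) dx. Term by term:
    ∫_0^3 x^6 dx = 2187/7;  ∫_0^3 -2*x^5 dx = -243;  ∫_0^3 -x^4 dx = -243/5;
    ∫_0^3 3*x^2 dx = 27;  ∫_0^3 2*x dx = 9;  ∫_0^3 1 dx = 3.
  Sum: 2187/7 − 243 − 243/5 + 27 + 9 + 3 = 2094/35.
  ∫_0^3 u'(x)^2 dx = ∫_0^3 (9*x^4 - 12*x^3 - 2*x^2 + 4*x + 1) dx. Term by term:
    ∫_0^3 9*x^4 dx = 2187/5;  ∫_0^3 -12*x^3 dx = -243;  ∫_0^3 -2*x^2 dx = -18;
    ∫_0^3 4*x dx = 18;  ∫_0^3 1 dx = 3.
  Sum: 2187/5 − 243 − 18 + 18 + 3 = 987/5.
Adding: ||u||_{H^1}^2 = 2094/35 + 987/5 = 9003/35.


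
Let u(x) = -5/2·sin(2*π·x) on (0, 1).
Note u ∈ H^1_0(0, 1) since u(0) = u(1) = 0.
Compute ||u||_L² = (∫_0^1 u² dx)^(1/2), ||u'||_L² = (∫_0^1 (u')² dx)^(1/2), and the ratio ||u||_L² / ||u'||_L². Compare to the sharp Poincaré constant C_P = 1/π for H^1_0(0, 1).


||u||_L² / ||u'||_L² = 1/(2*π) < C_P = 1/π.

u(x) = -5/2·sin(2*π·x), so u'(x) = -5*π*cos(2*π*x).
Writing u(x) = A·sin(kπx/L) with A = -5/2 and k = 2, use ∫_0^L sin²(kπx/L) dx = L/2 and ∫_0^L cos²(kπx/L) dx = L/2.
u² = 25/4·sin²(2*π·x) and (u')² = 25*π^2·cos²(2*π·x), and each of sin², cos² integrates to L/2 = 1/2 over (0, 1).
∫_0^1 u² dx = 25/8, so ||u||_L² = 5*sqrt(2)/4.
∫_0^1 (u')² dx = 25*π^2/2, so ||u'||_L² = 5*sqrt(2)*π/2.
Ratio ||u||_L² / ||u'||_L² = 1/(2*π).
Sharp Poincaré constant on H^1_0(0, 1) is C_P = L/π = 1/π, achieved by sin(π·x).
This is the k = 2 harmonic; the ratio L/(kπ) is strictly less than C_P = L/π, consistent with the sharp inequality ||u||_L² ≤ C_P ||u'||_L².
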